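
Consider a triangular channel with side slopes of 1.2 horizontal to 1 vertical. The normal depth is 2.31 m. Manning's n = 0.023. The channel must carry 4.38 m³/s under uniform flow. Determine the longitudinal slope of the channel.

S = 0.00029

For a triangular section with side slope z = 1.2: A = zy² = 1.2×2.31² = 6.403 m²; P = 2y√(1+z²) = 2×2.31×1.562 = 7.217 m.
Hydraulic radius R = A/P = 6.403/7.217 = 0.8873 m.
From Manning's equation, S = [nQ / (1 A R^(2/3))]² = [0.023 × 4.38 / (1 × 6.403 × 0.8873^(2/3))]² = 0.00029.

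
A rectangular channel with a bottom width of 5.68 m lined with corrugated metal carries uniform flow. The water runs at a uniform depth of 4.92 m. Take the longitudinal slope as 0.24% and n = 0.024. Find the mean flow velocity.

Flow area A = b·y = 5.68 × 4.92 = 27.95 m². Wetted perimeter P = b + 2y = 5.68 + 2×4.92 = 15.52 m.
Hydraulic radius R = A/P = 27.95/15.52 = 1.801 m.
From Manning's equation, V = (1/n) R^(2/3) S^(1/2) = (1/0.024) × 1.801^(2/3) × 0.0024^(1/2) = 3.02 m/s.

V = 3.02 m/s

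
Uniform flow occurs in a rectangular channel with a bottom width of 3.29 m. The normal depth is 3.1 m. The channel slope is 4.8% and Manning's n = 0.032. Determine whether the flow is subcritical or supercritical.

Flow area A = b·y = 3.29 × 3.1 = 10.2 m². Wetted perimeter P = b + 2y = 3.29 + 2×3.1 = 9.49 m.
Hydraulic radius R = A/P = 10.2/9.49 = 1.075 m.
V = (1/n) R^(2/3) √S = (1/0.032) × 1.075^(2/3) × √0.048 = 7.183 m/s. Hydraulic depth D_h = A/T = 10.2/3.29 = 3.1 m.
Froude number Fr = V/√(g·D_h) = 7.183/√(9.81×3.1) = 1.3, which is greater than 1, so the flow is supercritical.

supercritical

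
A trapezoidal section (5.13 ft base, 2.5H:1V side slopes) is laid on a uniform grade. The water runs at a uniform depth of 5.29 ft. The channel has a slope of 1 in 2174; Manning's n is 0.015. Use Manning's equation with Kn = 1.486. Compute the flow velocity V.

With bottom width b = 5.13 ft and side slope z = 2.5: A = (b + zy)y = (5.13 + 2.5×5.29)×5.29 = 97.1 ft²; P = b + 2y√(1+z²) = 5.13 + 2×5.29×2.693 = 33.62 ft.
Hydraulic radius R = A/P = 97.1/33.62 = 2.888 ft.
From Manning's equation, V = (1.486/n) R^(2/3) S^(1/2) = (1.486/0.015) × 2.888^(2/3) × 0.00046^(1/2) = 4.31 ft/s.

V = 4.31 ft/s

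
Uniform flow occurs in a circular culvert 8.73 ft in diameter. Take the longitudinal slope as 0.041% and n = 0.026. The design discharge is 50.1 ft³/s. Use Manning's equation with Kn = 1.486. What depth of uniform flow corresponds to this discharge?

Manning's equation rearranged: A R^(2/3) = nQ / (1.486·√S) = 0.026 × 50.1 / (1.486 × √0.00041) = 43.29.
At y = 3.28 ft: A R^(2/3) = 30.24 — short.
At y = 4 ft: A R^(2/3) = 43.3 — close enough.

y_n = 4 ft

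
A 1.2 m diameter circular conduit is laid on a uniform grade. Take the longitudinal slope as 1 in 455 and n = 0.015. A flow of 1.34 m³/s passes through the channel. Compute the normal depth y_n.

y_n = 0.847 m

Manning's equation rearranged: A R^(2/3) = nQ / (1·√S) = 0.015 × 1.34 / (√0.002198) = 0.4287.
Try y = 0.714 m: A R^(2/3) = 0.3362 — too small.
Try y = 0.942 m: A R^(2/3) = 0.486 — too large.
Try y = 0.847 m: A R^(2/3) = 0.4289 — matches.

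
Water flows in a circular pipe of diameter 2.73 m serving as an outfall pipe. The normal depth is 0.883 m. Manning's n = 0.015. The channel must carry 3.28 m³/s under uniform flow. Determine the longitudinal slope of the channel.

For a circular section of diameter D = 2.73 m at depth y = 0.883 m, the central angle is θ = 2 arccos(1 − 2y/D) = 2.42 rad. Then A = (D²/8)(θ − sin θ) = 1.639 m² and P = Dθ/2 = 3.303 m.
Hydraulic radius R = A/P = 1.639/3.303 = 0.4961 m.
From Manning's equation, S = [nQ / (1 A R^(2/3))]² = [0.015 × 3.28 / (1 × 1.639 × 0.4961^(2/3))]² = 0.00229.

S = 0.00229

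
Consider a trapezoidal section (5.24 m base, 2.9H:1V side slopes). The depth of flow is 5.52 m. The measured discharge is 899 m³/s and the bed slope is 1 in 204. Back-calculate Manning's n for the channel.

n = 0.019

With bottom width b = 5.24 m and side slope z = 2.9: A = (b + zy)y = (5.24 + 2.9×5.52)×5.52 = 117.3 m²; P = b + 2y√(1+z²) = 5.24 + 2×5.52×3.068 = 39.11 m.
Hydraulic radius R = A/P = 117.3/39.11 = 2.999 m.
Rearranging Manning's equation: n = (1/Q) A R^(2/3) S^(1/2) = (1/899) × 117.3 × 2.999^(2/3) × √0.004902 = 0.019.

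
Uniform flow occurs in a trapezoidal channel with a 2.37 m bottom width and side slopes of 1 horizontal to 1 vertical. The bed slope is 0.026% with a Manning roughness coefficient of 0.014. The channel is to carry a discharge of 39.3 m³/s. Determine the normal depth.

Manning's equation rearranged: A R^(2/3) = nQ / (1·√S) = 0.014 × 39.3 / (√0.00026) = 34.12.
Try y = 4.41 m: A R^(2/3) = 47.69 — high.
Try y = 3.78 m: A R^(2/3) = 34.14 — ≈ 34.12.

y_n = 3.78 m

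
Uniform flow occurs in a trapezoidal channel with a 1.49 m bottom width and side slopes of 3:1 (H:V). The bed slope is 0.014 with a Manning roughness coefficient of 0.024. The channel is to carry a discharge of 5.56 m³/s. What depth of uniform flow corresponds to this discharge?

y_n = 0.628 m

Manning's equation rearranged: A R^(2/3) = nQ / (1·√S) = 0.024 × 5.56 / (√0.014) = 1.128.
Try y = 0.562 m: A R^(2/3) = 0.8929 — short.
Try y = 0.684 m: A R^(2/3) = 1.351 — over.
Try y = 0.628 m: A R^(2/3) = 1.127 — matches.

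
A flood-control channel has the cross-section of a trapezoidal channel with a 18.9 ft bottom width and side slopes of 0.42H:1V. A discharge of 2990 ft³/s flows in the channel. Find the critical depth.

At critical depth, Q² T / (g A³) = 1, i.e. A³/T = Q²/g = 2990²/32.2 = 277600.
At y = 9.51 ft: A³/T = 383800 — over.
At y = 6.2 ft: A³/T = 98300 — short.
At y = 8.6 ft: A³/T = 277800 — close enough.

y_c = 8.6 ft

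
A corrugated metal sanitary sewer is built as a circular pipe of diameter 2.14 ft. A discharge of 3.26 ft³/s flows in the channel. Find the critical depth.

At critical depth, Q² T / (g A³) = 1, i.e. A³/T = Q²/g = 3.26²/32.2 = 0.33.
Trying y = 0.754 ft: A³/T = 0.7097 — over.
Trying y = 0.552 ft: A³/T = 0.2119 — short.
Trying y = 0.619 ft: A³/T = 0.3308 — matches.

y_c = 0.619 ft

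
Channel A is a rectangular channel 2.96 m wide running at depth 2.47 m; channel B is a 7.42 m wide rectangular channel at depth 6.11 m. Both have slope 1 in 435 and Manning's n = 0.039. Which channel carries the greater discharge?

Channel A: Flow area A = b·y = 2.96 × 2.47 = 7.311 m². Wetted perimeter P = b + 2y = 2.96 + 2×2.47 = 7.9 m. Hydraulic radius R = A/P = 7.311/7.9 = 0.9255 m. Q_A = (1/0.039)·7.311·0.9255^(2/3)·√0.002299 = 8.536 m³/s.
Channel B: Flow area A = b·y = 7.42 × 6.11 = 45.34 m². Wetted perimeter P = b + 2y = 7.42 + 2×6.11 = 19.64 m. Hydraulic radius R = A/P = 45.34/19.64 = 2.308 m. Q_B = (1/0.039)·45.34·2.308^(2/3)·√0.002299 = 97.35 m³/s.
Q_A = 8.536 m³/s vs Q_B = 97.35 m³/s, so channel B carries more.

channel B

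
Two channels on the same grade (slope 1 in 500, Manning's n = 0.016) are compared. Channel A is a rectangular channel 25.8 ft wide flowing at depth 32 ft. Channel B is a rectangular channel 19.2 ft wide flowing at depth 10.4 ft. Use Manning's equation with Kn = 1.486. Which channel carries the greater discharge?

channel A

Channel A: Flow area A = b·y = 25.8 × 32 = 825.6 ft². Wetted perimeter P = b + 2y = 25.8 + 2×32 = 89.8 ft. Hydraulic radius R = A/P = 825.6/89.8 = 9.194 ft. Q_A = (1.486/0.016)·825.6·9.194^(2/3)·√0.002 = 15050 ft³/s.
Channel B: Flow area A = b·y = 19.2 × 10.4 = 199.7 ft². Wetted perimeter P = b + 2y = 19.2 + 2×10.4 = 40 ft. Hydraulic radius R = A/P = 199.7/40 = 4.992 ft. Q_B = (1.486/0.016)·199.7·4.992^(2/3)·√0.002 = 2423 ft³/s.
Q_A = 15050 ft³/s vs Q_B = 2423 ft³/s, so channel A carries more.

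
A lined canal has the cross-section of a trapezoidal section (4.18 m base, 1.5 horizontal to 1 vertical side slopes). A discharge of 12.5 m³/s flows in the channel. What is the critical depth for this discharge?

y_c = 0.869 m

At critical depth, Q² T / (g A³) = 1, i.e. A³/T = Q²/g = 12.5²/9.81 = 15.93.
Try y = 0.961 m: A³/T = 22.32 — high.
Try y = 0.595 m: A³/T = 4.609 — low.
Try y = 0.869 m: A³/T = 15.94 — close enough.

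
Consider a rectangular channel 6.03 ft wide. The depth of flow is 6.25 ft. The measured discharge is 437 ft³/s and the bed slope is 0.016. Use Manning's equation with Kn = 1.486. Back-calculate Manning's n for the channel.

n = 0.026

Flow area A = b·y = 6.03 × 6.25 = 37.69 ft². Wetted perimeter P = b + 2y = 6.03 + 2×6.25 = 18.53 ft.
Hydraulic radius R = A/P = 37.69/18.53 = 2.034 ft.
Rearranging Manning's equation: n = (1.486/Q) A R^(2/3) S^(1/2) = (1.486/437) × 37.69 × 2.034^(2/3) × √0.016 = 0.026.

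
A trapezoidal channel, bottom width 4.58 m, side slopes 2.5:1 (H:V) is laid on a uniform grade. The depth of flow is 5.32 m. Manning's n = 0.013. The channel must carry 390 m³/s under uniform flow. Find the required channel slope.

With bottom width b = 4.58 m and side slope z = 2.5: A = (b + zy)y = (4.58 + 2.5×5.32)×5.32 = 95.12 m²; P = b + 2y√(1+z²) = 4.58 + 2×5.32×2.693 = 33.23 m.
Hydraulic radius R = A/P = 95.12/33.23 = 2.863 m.
From Manning's equation, S = [nQ / (1 A R^(2/3))]² = [0.013 × 390 / (1 × 95.12 × 2.863^(2/3))]² = 0.000699.

S = 0.000699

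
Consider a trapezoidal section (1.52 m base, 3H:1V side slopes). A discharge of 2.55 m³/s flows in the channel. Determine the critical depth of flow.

At critical depth, Q² T / (g A³) = 1, i.e. A³/T = Q²/g = 2.55²/9.81 = 0.6628.
Try y = 0.422 m: A³/T = 0.4011 — too small.
Try y = 0.59 m: A³/T = 1.445 — too large.
Try y = 0.482 m: A³/T = 0.6622 — ≈ 0.6628.

y_c = 0.482 m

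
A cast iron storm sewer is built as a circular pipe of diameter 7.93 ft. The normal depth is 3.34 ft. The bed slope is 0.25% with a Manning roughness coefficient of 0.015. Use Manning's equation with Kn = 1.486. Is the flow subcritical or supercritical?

subcritical

For a circular section of diameter D = 7.93 ft at depth y = 3.34 ft, the central angle is θ = 2 arccos(1 − 2y/D) = 2.825 rad. Then A = (D²/8)(θ − sin θ) = 19.76 ft² and P = Dθ/2 = 11.2 ft.
Hydraulic radius R = A/P = 19.76/11.2 = 1.764 ft.
V = (1.486/n) R^(2/3) √S = (1.486/0.015) × 1.764^(2/3) × √0.0025 = 7.232 ft/s. Hydraulic depth D_h = A/T = 19.76/7.831 = 2.523 ft.
Froude number Fr = V/√(g·D_h) = 7.232/√(32.2×2.523) = 0.802, which is less than 1, so the flow is subcritical.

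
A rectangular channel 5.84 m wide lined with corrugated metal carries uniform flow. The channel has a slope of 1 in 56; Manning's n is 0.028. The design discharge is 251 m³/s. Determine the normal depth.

Manning's equation rearranged: A R^(2/3) = nQ / (1·√S) = 0.028 × 251 / (√0.01786) = 52.59.
Try y = 7.03 m: A R^(2/3) = 66.53 — too large.
Try y = 4.3 m: A R^(2/3) = 36.32 — too small.
Try y = 5.79 m: A R^(2/3) = 52.62 — matches.

y_n = 5.79 m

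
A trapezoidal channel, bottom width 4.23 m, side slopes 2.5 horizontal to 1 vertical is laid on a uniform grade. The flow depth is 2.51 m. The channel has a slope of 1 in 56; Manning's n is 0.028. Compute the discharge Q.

Q = 164 m³/s

With bottom width b = 4.23 m and side slope z = 2.5: A = (b + zy)y = (4.23 + 2.5×2.51)×2.51 = 26.37 m²; P = b + 2y√(1+z²) = 4.23 + 2×2.51×2.693 = 17.75 m.
Hydraulic radius R = A/P = 26.37/17.75 = 1.486 m.
Manning's equation: Q = (1/n) A R^(2/3) S^(1/2) = (1/0.028) × 26.37 × 1.486^(2/3) × 0.01786^(1/2) = 164 m³/s.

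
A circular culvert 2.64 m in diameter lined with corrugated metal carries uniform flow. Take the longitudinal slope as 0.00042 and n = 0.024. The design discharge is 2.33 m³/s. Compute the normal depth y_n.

y_n = 1.56 m

Manning's equation rearranged: A R^(2/3) = nQ / (1·√S) = 0.024 × 2.33 / (√0.00042) = 2.729.
Try y = 1.79 m: A R^(2/3) = 3.329 — too large.
Try y = 1.34 m: A R^(2/3) = 2.128 — too small.
Try y = 1.56 m: A R^(2/3) = 2.723 — ≈ 2.729.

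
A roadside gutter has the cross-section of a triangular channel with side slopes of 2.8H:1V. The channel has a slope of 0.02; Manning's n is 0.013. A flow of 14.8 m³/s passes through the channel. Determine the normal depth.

y_n = 0.921 m

Manning's equation rearranged: A R^(2/3) = nQ / (1·√S) = 0.013 × 14.8 / (√0.02) = 1.36.
At y = 0.727 m: A R^(2/3) = 0.7242 — short.
At y = 1.01 m: A R^(2/3) = 1.74 — over.
At y = 0.921 m: A R^(2/3) = 1.361 — close enough.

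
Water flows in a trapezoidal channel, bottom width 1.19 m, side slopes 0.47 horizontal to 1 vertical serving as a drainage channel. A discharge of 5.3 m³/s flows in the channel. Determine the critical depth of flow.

y_c = 1.09 m

At critical depth, Q² T / (g A³) = 1, i.e. A³/T = Q²/g = 5.3²/9.81 = 2.863.
At y = 0.875 m: A³/T = 1.367 — low.
At y = 1.09 m: A³/T = 2.885 — matches.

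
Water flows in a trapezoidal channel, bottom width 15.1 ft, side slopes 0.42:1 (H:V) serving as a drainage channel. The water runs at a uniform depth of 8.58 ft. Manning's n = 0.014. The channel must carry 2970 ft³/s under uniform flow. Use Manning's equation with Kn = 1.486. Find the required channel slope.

With bottom width b = 15.1 ft and side slope z = 0.42: A = (b + zy)y = (15.1 + 0.42×8.58)×8.58 = 160.5 ft²; P = b + 2y√(1+z²) = 15.1 + 2×8.58×1.085 = 33.71 ft.
Hydraulic radius R = A/P = 160.5/33.71 = 4.76 ft.
From Manning's equation, S = [nQ / (1.486 A R^(2/3))]² = [0.014 × 2970 / (1.486 × 160.5 × 4.76^(2/3))]² = 0.0038.

S = 0.0038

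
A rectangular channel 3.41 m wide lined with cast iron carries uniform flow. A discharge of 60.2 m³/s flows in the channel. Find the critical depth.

For a rectangular channel, critical depth y_c = (q²/g)^(1/3) where q = Q/b = 60.2/3.41 = 17.65 m²/s.
So y_c = (17.65²/9.81)^(1/3) = 3.17 m.

y_c = 3.17 m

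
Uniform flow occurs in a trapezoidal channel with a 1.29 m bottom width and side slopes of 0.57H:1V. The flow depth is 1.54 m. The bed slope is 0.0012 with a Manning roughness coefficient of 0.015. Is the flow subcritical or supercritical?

subcritical

With bottom width b = 1.29 m and side slope z = 0.57: A = (b + zy)y = (1.29 + 0.57×1.54)×1.54 = 3.338 m²; P = b + 2y√(1+z²) = 1.29 + 2×1.54×1.151 = 4.835 m.
Hydraulic radius R = A/P = 3.338/4.835 = 0.6904 m.
V = (1/n) R^(2/3) √S = (1/0.015) × 0.6904^(2/3) × √0.0012 = 1.804 m/s. Hydraulic depth D_h = A/T = 3.338/3.046 = 1.096 m.
Froude number Fr = V/√(g·D_h) = 1.804/√(9.81×1.096) = 0.55, which is less than 1, so the flow is subcritical.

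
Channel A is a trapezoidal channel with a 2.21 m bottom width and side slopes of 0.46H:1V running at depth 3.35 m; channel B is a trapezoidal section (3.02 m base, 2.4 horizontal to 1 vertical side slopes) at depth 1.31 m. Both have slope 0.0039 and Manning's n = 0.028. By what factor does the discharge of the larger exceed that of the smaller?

Channel A: With bottom width b = 2.21 m and side slope z = 0.46: A = (b + zy)y = (2.21 + 0.46×3.35)×3.35 = 12.57 m²; P = b + 2y√(1+z²) = 2.21 + 2×3.35×1.101 = 9.585 m. Hydraulic radius R = A/P = 12.57/9.585 = 1.311 m. Q_A = (1/0.028)·12.57·1.311^(2/3)·√0.0039 = 33.57 m³/s.
Channel B: With bottom width b = 3.02 m and side slope z = 2.4: A = (b + zy)y = (3.02 + 2.4×1.31)×1.31 = 8.075 m²; P = b + 2y√(1+z²) = 3.02 + 2×1.31×2.6 = 9.832 m. Hydraulic radius R = A/P = 8.075/9.832 = 0.8213 m. Q_B = (1/0.028)·8.075·0.8213^(2/3)·√0.0039 = 15.79 m³/s.
The larger discharge is 33.57 m³/s and the smaller is 15.79 m³/s; the ratio is 2.13.

2.13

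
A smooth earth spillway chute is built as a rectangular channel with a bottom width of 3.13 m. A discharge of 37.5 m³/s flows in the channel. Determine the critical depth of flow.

For a rectangular channel, critical depth y_c = (q²/g)^(1/3) where q = Q/b = 37.5/3.13 = 11.98 m²/s.
So y_c = (11.98²/9.81)^(1/3) = 2.45 m.

y_c = 2.45 m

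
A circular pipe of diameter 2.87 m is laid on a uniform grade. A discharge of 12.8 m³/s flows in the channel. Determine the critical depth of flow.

y_c = 1.57 m

At critical depth, Q² T / (g A³) = 1, i.e. A³/T = Q²/g = 12.8²/9.81 = 16.7.
Trying y = 2 m: A³/T = 42.27 — high.
Trying y = 1.3 m: A³/T = 8.083 — low.
Trying y = 1.57 m: A³/T = 16.62 — close enough.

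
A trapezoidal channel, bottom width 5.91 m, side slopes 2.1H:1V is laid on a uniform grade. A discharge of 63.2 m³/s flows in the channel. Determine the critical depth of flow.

y_c = 1.82 m

At critical depth, Q² T / (g A³) = 1, i.e. A³/T = Q²/g = 63.2²/9.81 = 407.2.
At y = 2.01 m: A³/T = 588.3 — over.
At y = 1.27 m: A³/T = 114.9 — short.
At y = 1.82 m: A³/T = 410 — matches.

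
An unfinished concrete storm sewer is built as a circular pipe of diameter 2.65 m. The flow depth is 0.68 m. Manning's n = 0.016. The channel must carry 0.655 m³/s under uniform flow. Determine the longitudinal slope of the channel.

For a circular section of diameter D = 2.65 m at depth y = 0.68 m, the central angle is θ = 2 arccos(1 − 2y/D) = 2.125 rad. Then A = (D²/8)(θ − sin θ) = 1.119 m² and P = Dθ/2 = 2.815 m.
Hydraulic radius R = A/P = 1.119/2.815 = 0.3973 m.
From Manning's equation, S = [nQ / (1 A R^(2/3))]² = [0.016 × 0.655 / (1 × 1.119 × 0.3973^(2/3))]² = 0.0003.

S = 0.0003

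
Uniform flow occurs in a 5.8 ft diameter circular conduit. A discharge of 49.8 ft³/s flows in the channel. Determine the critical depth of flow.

y_c = 1.89 ft

At critical depth, Q² T / (g A³) = 1, i.e. A³/T = Q²/g = 49.8²/32.2 = 77.02.
At y = 1.7 ft: A³/T = 50.93 — low.
At y = 2.34 ft: A³/T = 174.8 — high.
At y = 1.89 ft: A³/T = 76.76 — close enough.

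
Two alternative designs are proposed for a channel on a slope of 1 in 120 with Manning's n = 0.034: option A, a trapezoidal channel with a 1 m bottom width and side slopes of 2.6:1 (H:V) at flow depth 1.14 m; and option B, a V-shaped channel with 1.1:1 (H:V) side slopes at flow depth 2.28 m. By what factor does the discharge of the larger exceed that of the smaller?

Channel A: With bottom width b = 1 m and side slope z = 2.6: A = (b + zy)y = (1 + 2.6×1.14)×1.14 = 4.519 m²; P = b + 2y√(1+z²) = 1 + 2×1.14×2.786 = 7.351 m. Hydraulic radius R = A/P = 4.519/7.351 = 0.6147 m. Q_A = (1/0.034)·4.519·0.6147^(2/3)·√0.008333 = 8.772 m³/s.
Channel B: For a triangular section with side slope z = 1.1: A = zy² = 1.1×2.28² = 5.718 m²; P = 2y√(1+z²) = 2×2.28×1.487 = 6.779 m. Hydraulic radius R = A/P = 5.718/6.779 = 0.8435 m. Q_B = (1/0.034)·5.718·0.8435^(2/3)·√0.008333 = 13.71 m³/s.
The larger discharge is 13.71 m³/s and the smaller is 8.772 m³/s; the ratio is 1.56.

1.56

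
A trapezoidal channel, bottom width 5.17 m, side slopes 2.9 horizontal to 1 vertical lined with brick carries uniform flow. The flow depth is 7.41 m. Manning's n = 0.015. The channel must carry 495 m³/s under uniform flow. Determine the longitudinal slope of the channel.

With bottom width b = 5.17 m and side slope z = 2.9: A = (b + zy)y = (5.17 + 2.9×7.41)×7.41 = 197.5 m²; P = b + 2y√(1+z²) = 5.17 + 2×7.41×3.068 = 50.63 m.
Hydraulic radius R = A/P = 197.5/50.63 = 3.902 m.
From Manning's equation, S = [nQ / (1 A R^(2/3))]² = [0.015 × 495 / (1 × 197.5 × 3.902^(2/3))]² = 0.00023.

S = 0.00023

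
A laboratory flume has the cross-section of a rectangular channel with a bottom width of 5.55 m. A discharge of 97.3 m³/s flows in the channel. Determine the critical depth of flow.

For a rectangular channel, critical depth y_c = (q²/g)^(1/3) where q = Q/b = 97.3/5.55 = 17.53 m²/s.
So y_c = (17.53²/9.81)^(1/3) = 3.15 m.

y_c = 3.15 m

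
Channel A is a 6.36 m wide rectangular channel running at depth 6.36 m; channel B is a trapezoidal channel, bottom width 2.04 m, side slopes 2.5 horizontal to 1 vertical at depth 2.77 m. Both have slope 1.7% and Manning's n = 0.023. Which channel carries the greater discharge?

channel A

Channel A: Flow area A = b·y = 6.36 × 6.36 = 40.45 m². Wetted perimeter P = b + 2y = 6.36 + 2×6.36 = 19.08 m. Hydraulic radius R = A/P = 40.45/19.08 = 2.12 m. Q_A = (1/0.023)·40.45·2.12^(2/3)·√0.017 = 378.4 m³/s.
Channel B: With bottom width b = 2.04 m and side slope z = 2.5: A = (b + zy)y = (2.04 + 2.5×2.77)×2.77 = 24.83 m²; P = b + 2y√(1+z²) = 2.04 + 2×2.77×2.693 = 16.96 m. Hydraulic radius R = A/P = 24.83/16.96 = 1.464 m. Q_B = (1/0.023)·24.83·1.464^(2/3)·√0.017 = 181.5 m³/s.
Q_A = 378.4 m³/s vs Q_B = 181.5 m³/s, so channel A carries more.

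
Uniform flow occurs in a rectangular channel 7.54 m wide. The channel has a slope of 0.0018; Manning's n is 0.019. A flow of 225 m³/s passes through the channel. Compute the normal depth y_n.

Manning's equation rearranged: A R^(2/3) = nQ / (1·√S) = 0.019 × 225 / (√0.0018) = 100.8.
Trying y = 8.72 m: A R^(2/3) = 125.3 — over.
Trying y = 6.33 m: A R^(2/3) = 84.67 — short.
Trying y = 7.29 m: A R^(2/3) = 100.8 — close enough.

y_n = 7.29 m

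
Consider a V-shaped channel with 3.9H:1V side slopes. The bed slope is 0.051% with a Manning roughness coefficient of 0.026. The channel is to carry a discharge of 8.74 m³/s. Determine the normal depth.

y_n = 1.71 m

Manning's equation rearranged: A R^(2/3) = nQ / (1·√S) = 0.026 × 8.74 / (√0.00051) = 10.06.
At y = 1.24 m: A R^(2/3) = 4.269 — low.
At y = 2.18 m: A R^(2/3) = 19.22 — high.
At y = 1.71 m: A R^(2/3) = 10.06 — matches.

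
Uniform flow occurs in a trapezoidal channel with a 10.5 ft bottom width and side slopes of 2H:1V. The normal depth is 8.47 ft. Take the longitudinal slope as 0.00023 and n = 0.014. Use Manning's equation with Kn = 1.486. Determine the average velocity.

V = 4.58 ft/s

With bottom width b = 10.5 ft and side slope z = 2: A = (b + zy)y = (10.5 + 2×8.47)×8.47 = 232.4 ft²; P = b + 2y√(1+z²) = 10.5 + 2×8.47×2.236 = 48.38 ft.
Hydraulic radius R = A/P = 232.4/48.38 = 4.804 ft.
From Manning's equation, V = (1.486/n) R^(2/3) S^(1/2) = (1.486/0.014) × 4.804^(2/3) × 0.00023^(1/2) = 4.58 ft/s.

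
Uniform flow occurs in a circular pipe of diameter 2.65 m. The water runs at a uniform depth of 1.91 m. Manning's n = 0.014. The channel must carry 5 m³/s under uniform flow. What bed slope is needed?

For a circular section of diameter D = 2.65 m at depth y = 1.91 m, the central angle is θ = 2 arccos(1 − 2y/D) = 4.056 rad. Then A = (D²/8)(θ − sin θ) = 4.256 m² and P = Dθ/2 = 5.374 m.
Hydraulic radius R = A/P = 4.256/5.374 = 0.7919 m.
From Manning's equation, S = [nQ / (1 A R^(2/3))]² = [0.014 × 5 / (1 × 4.256 × 0.7919^(2/3))]² = 0.000369.

S = 0.000369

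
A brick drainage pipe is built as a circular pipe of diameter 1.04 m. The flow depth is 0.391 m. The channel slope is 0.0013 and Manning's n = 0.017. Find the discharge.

Q = 0.221 m³/s

For a circular section of diameter D = 1.04 m at depth y = 0.391 m, the central angle is θ = 2 arccos(1 − 2y/D) = 2.64 rad. Then A = (D²/8)(θ − sin θ) = 0.292 m² and P = Dθ/2 = 1.373 m.
Hydraulic radius R = A/P = 0.292/1.373 = 0.2127 m.
Manning's equation: Q = (1/n) A R^(2/3) S^(1/2) = (1/0.017) × 0.292 × 0.2127^(2/3) × 0.0013^(1/2) = 0.221 m³/s.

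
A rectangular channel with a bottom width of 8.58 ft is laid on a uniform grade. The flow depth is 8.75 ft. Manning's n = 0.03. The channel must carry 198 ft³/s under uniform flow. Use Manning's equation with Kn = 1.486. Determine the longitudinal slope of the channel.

Flow area A = b·y = 8.58 × 8.75 = 75.08 ft². Wetted perimeter P = b + 2y = 8.58 + 2×8.75 = 26.08 ft.
Hydraulic radius R = A/P = 75.08/26.08 = 2.879 ft.
From Manning's equation, S = [nQ / (1.486 A R^(2/3))]² = [0.03 × 198 / (1.486 × 75.08 × 2.879^(2/3))]² = 0.000692.

S = 0.000692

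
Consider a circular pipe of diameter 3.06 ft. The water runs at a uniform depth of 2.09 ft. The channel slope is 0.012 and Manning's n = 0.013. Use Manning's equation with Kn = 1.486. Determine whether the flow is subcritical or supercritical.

For a circular section of diameter D = 3.06 ft at depth y = 2.09 ft, the central angle is θ = 2 arccos(1 − 2y/D) = 3.891 rad. Then A = (D²/8)(θ − sin θ) = 5.352 ft² and P = Dθ/2 = 5.953 ft.
Hydraulic radius R = A/P = 5.352/5.953 = 0.8989 ft.
V = (1.486/n) R^(2/3) √S = (1.486/0.013) × 0.8989^(2/3) × √0.012 = 11.66 ft/s. Hydraulic depth D_h = A/T = 5.352/2.848 = 1.879 ft.
Froude number Fr = V/√(g·D_h) = 11.66/√(32.2×1.879) = 1.5, which is greater than 1, so the flow is supercritical.

supercritical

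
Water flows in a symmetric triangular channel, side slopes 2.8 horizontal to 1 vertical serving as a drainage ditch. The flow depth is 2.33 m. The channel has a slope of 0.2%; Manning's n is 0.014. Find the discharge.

Q = 51.7 m³/s

For a triangular section with side slope z = 2.8: A = zy² = 2.8×2.33² = 15.2 m²; P = 2y√(1+z²) = 2×2.33×2.973 = 13.86 m.
Hydraulic radius R = A/P = 15.2/13.86 = 1.097 m.
Manning's equation: Q = (1/n) A R^(2/3) S^(1/2) = (1/0.014) × 15.2 × 1.097^(2/3) × 0.002^(1/2) = 51.7 m³/s.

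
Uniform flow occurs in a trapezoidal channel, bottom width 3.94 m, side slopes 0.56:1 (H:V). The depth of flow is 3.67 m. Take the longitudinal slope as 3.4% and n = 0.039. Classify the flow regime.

With bottom width b = 3.94 m and side slope z = 0.56: A = (b + zy)y = (3.94 + 0.56×3.67)×3.67 = 22 m²; P = b + 2y√(1+z²) = 3.94 + 2×3.67×1.146 = 12.35 m.
Hydraulic radius R = A/P = 22/12.35 = 1.781 m.
V = (1/n) R^(2/3) √S = (1/0.039) × 1.781^(2/3) × √0.034 = 6.947 m/s. Hydraulic depth D_h = A/T = 22/8.05 = 2.733 m.
Froude number Fr = V/√(g·D_h) = 6.947/√(9.81×2.733) = 1.34, which is greater than 1, so the flow is supercritical.

supercritical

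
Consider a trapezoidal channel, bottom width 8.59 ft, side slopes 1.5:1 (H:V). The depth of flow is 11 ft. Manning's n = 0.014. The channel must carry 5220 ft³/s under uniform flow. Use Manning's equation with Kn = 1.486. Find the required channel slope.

S = 0.0031

With bottom width b = 8.59 ft and side slope z = 1.5: A = (b + zy)y = (8.59 + 1.5×11)×11 = 276 ft²; P = b + 2y√(1+z²) = 8.59 + 2×11×1.803 = 48.25 ft.
Hydraulic radius R = A/P = 276/48.25 = 5.72 ft.
From Manning's equation, S = [nQ / (1.486 A R^(2/3))]² = [0.014 × 5220 / (1.486 × 276 × 5.72^(2/3))]² = 0.0031.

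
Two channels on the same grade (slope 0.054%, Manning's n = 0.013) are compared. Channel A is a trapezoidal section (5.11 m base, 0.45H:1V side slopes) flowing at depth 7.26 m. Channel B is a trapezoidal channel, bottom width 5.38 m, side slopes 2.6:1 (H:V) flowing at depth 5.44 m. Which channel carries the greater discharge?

Channel A: With bottom width b = 5.11 m and side slope z = 0.45: A = (b + zy)y = (5.11 + 0.45×7.26)×7.26 = 60.82 m²; P = b + 2y√(1+z²) = 5.11 + 2×7.26×1.097 = 21.03 m. Hydraulic radius R = A/P = 60.82/21.03 = 2.892 m. Q_A = (1/0.013)·60.82·2.892^(2/3)·√0.00054 = 220.6 m³/s.
Channel B: With bottom width b = 5.38 m and side slope z = 2.6: A = (b + zy)y = (5.38 + 2.6×5.44)×5.44 = 106.2 m²; P = b + 2y√(1+z²) = 5.38 + 2×5.44×2.786 = 35.69 m. Hydraulic radius R = A/P = 106.2/35.69 = 2.976 m. Q_B = (1/0.013)·106.2·2.976^(2/3)·√0.00054 = 392.8 m³/s.
Q_A = 220.6 m³/s vs Q_B = 392.8 m³/s, so channel B carries more.

channel B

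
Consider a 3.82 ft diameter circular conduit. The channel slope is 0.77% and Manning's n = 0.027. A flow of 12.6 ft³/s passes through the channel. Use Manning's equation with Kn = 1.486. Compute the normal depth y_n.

y_n = 1.26 ft

Manning's equation rearranged: A R^(2/3) = nQ / (1.486·√S) = 0.027 × 12.6 / (1.486 × √0.0077) = 2.609.
Trying y = 1.59 ft: A R^(2/3) = 4.027 — over.
Trying y = 0.875 ft: A R^(2/3) = 1.279 — short.
Trying y = 1.26 ft: A R^(2/3) = 2.612 — close enough.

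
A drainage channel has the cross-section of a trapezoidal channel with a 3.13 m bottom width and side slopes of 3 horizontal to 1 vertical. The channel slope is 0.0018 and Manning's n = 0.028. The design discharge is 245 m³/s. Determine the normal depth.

Manning's equation rearranged: A R^(2/3) = nQ / (1·√S) = 0.028 × 245 / (√0.0018) = 161.7.
At y = 3.92 m: A R^(2/3) = 95.43 — low.
At y = 6.2 m: A R^(2/3) = 291.5 — high.
At y = 4.88 m: A R^(2/3) = 161.9 — matches.

y_n = 4.88 m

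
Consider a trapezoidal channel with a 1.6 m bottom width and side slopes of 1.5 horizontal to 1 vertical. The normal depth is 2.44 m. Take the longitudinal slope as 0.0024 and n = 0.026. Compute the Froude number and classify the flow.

With bottom width b = 1.6 m and side slope z = 1.5: A = (b + zy)y = (1.6 + 1.5×2.44)×2.44 = 12.83 m²; P = b + 2y√(1+z²) = 1.6 + 2×2.44×1.803 = 10.4 m.
Hydraulic radius R = A/P = 12.83/10.4 = 1.234 m.
V = (1/n) R^(2/3) √S = (1/0.026) × 1.234^(2/3) × √0.0024 = 2.168 m/s. Hydraulic depth D_h = A/T = 12.83/8.92 = 1.439 m.
Froude number Fr = V/√(g·D_h) = 2.168/√(9.81×1.439) = 0.577, which is less than 1, so the flow is subcritical.

subcritical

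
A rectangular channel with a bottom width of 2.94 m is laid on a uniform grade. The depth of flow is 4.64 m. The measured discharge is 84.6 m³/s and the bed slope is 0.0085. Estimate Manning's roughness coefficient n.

n = 0.016

Flow area A = b·y = 2.94 × 4.64 = 13.64 m². Wetted perimeter P = b + 2y = 2.94 + 2×4.64 = 12.22 m.
Hydraulic radius R = A/P = 13.64/12.22 = 1.116 m.
Rearranging Manning's equation: n = (1/Q) A R^(2/3) S^(1/2) = (1/84.6) × 13.64 × 1.116^(2/3) × √0.0085 = 0.016.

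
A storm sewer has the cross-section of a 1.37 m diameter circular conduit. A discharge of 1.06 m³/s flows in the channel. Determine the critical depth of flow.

At critical depth, Q² T / (g A³) = 1, i.e. A³/T = Q²/g = 1.06²/9.81 = 0.1145.
Trying y = 0.38 m: A³/T = 0.03023 — short.
Trying y = 0.612 m: A³/T = 0.19 — over.
Trying y = 0.536 m: A³/T = 0.1142 — ≈ 0.1145.

y_c = 0.536 m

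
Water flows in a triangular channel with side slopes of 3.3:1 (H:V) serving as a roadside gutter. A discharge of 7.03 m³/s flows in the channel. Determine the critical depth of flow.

At critical depth, Q² T / (g A³) = 1, i.e. A³/T = Q²/g = 7.03²/9.81 = 5.038.
Try y = 1.16 m: A³/T = 11.44 — high.
Try y = 0.854 m: A³/T = 2.473 — low.
Try y = 0.985 m: A³/T = 5.049 — ≈ 5.038.

y_c = 0.985 m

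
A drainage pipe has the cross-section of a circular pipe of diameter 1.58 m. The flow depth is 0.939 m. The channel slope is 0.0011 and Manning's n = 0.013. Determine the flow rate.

For a circular section of diameter D = 1.58 m at depth y = 0.939 m, the central angle is θ = 2 arccos(1 − 2y/D) = 3.521 rad. Then A = (D²/8)(θ − sin θ) = 1.214 m² and P = Dθ/2 = 2.782 m.
Hydraulic radius R = A/P = 1.214/2.782 = 0.4366 m.
Manning's equation: Q = (1/n) A R^(2/3) S^(1/2) = (1/0.013) × 1.214 × 0.4366^(2/3) × 0.0011^(1/2) = 1.78 m³/s.

Q = 1.78 m³/s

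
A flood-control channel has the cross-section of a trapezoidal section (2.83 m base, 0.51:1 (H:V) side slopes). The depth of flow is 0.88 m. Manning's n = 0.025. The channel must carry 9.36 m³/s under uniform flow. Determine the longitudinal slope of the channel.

With bottom width b = 2.83 m and side slope z = 0.51: A = (b + zy)y = (2.83 + 0.51×0.88)×0.88 = 2.885 m²; P = b + 2y√(1+z²) = 2.83 + 2×0.88×1.123 = 4.806 m.
Hydraulic radius R = A/P = 2.885/4.806 = 0.6004 m.
From Manning's equation, S = [nQ / (1 A R^(2/3))]² = [0.025 × 9.36 / (1 × 2.885 × 0.6004^(2/3))]² = 0.013.

S = 0.013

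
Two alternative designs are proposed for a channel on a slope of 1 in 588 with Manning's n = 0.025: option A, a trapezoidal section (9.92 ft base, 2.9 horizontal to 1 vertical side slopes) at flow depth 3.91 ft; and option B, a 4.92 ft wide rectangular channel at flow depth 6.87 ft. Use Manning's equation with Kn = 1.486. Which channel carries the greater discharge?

channel A

Channel A: With bottom width b = 9.92 ft and side slope z = 2.9: A = (b + zy)y = (9.92 + 2.9×3.91)×3.91 = 83.12 ft²; P = b + 2y√(1+z²) = 9.92 + 2×3.91×3.068 = 33.91 ft. Hydraulic radius R = A/P = 83.12/33.91 = 2.451 ft. Q_A = (1.486/0.025)·83.12·2.451^(2/3)·√0.001701 = 370.4 ft³/s.
Channel B: Flow area A = b·y = 4.92 × 6.87 = 33.8 ft². Wetted perimeter P = b + 2y = 4.92 + 2×6.87 = 18.66 ft. Hydraulic radius R = A/P = 33.8/18.66 = 1.811 ft. Q_B = (1.486/0.025)·33.8·1.811^(2/3)·√0.001701 = 123.1 ft³/s.
Q_A = 370.4 ft³/s vs Q_B = 123.1 ft³/s, so channel A carries more.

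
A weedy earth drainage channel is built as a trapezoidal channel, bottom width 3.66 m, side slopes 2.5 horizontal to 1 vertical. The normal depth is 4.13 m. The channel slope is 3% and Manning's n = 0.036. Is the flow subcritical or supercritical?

With bottom width b = 3.66 m and side slope z = 2.5: A = (b + zy)y = (3.66 + 2.5×4.13)×4.13 = 57.76 m²; P = b + 2y√(1+z²) = 3.66 + 2×4.13×2.693 = 25.9 m.
Hydraulic radius R = A/P = 57.76/25.9 = 2.23 m.
V = (1/n) R^(2/3) √S = (1/0.036) × 2.23^(2/3) × √0.03 = 8.212 m/s. Hydraulic depth D_h = A/T = 57.76/24.31 = 2.376 m.
Froude number Fr = V/√(g·D_h) = 8.212/√(9.81×2.376) = 1.7, which is greater than 1, so the flow is supercritical.

supercritical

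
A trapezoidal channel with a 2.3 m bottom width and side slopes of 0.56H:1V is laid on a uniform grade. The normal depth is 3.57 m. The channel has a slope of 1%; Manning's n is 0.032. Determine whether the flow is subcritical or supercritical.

With bottom width b = 2.3 m and side slope z = 0.56: A = (b + zy)y = (2.3 + 0.56×3.57)×3.57 = 15.35 m²; P = b + 2y√(1+z²) = 2.3 + 2×3.57×1.146 = 10.48 m.
Hydraulic radius R = A/P = 15.35/10.48 = 1.464 m.
V = (1/n) R^(2/3) √S = (1/0.032) × 1.464^(2/3) × √0.01 = 4.029 m/s. Hydraulic depth D_h = A/T = 15.35/6.298 = 2.437 m.
Froude number Fr = V/√(g·D_h) = 4.029/√(9.81×2.437) = 0.824, which is less than 1, so the flow is subcritical.

subcritical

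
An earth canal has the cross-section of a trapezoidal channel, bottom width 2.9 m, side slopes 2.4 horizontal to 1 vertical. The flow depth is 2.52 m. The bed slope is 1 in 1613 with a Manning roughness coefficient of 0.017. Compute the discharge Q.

Q = 41.5 m³/s

With bottom width b = 2.9 m and side slope z = 2.4: A = (b + zy)y = (2.9 + 2.4×2.52)×2.52 = 22.55 m²; P = b + 2y√(1+z²) = 2.9 + 2×2.52×2.6 = 16 m.
Hydraulic radius R = A/P = 22.55/16 = 1.409 m.
Manning's equation: Q = (1/n) A R^(2/3) S^(1/2) = (1/0.017) × 22.55 × 1.409^(2/3) × 0.00062^(1/2) = 41.5 m³/s.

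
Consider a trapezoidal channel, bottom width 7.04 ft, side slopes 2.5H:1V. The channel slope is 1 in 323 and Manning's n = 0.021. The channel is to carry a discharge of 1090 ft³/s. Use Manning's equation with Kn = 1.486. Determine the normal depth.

y_n = 5.82 ft

Manning's equation rearranged: A R^(2/3) = nQ / (1.486·√S) = 0.021 × 1090 / (1.486 × √0.003096) = 276.8.
Trying y = 7.41 ft: A R^(2/3) = 480.2 — over.
Trying y = 5.82 ft: A R^(2/3) = 277 — matches.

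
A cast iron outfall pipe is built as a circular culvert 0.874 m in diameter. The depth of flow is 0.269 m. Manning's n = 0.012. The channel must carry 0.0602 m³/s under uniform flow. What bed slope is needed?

S = 0.00026

For a circular section of diameter D = 0.874 m at depth y = 0.269 m, the central angle is θ = 2 arccos(1 − 2y/D) = 2.352 rad. Then A = (D²/8)(θ − sin θ) = 0.1568 m² and P = Dθ/2 = 1.028 m.
Hydraulic radius R = A/P = 0.1568/1.028 = 0.1526 m.
From Manning's equation, S = [nQ / (1 A R^(2/3))]² = [0.012 × 0.0602 / (1 × 0.1568 × 0.1526^(2/3))]² = 0.00026.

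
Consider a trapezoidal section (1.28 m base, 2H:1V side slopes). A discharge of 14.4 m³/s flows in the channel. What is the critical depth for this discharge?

y_c = 1.32 m

At critical depth, Q² T / (g A³) = 1, i.e. A³/T = Q²/g = 14.4²/9.81 = 21.14.
Try y = 0.909 m: A³/T = 4.543 — short.
Try y = 1.44 m: A³/T = 30.53 — over.
Try y = 1.32 m: A³/T = 21.12 — matches.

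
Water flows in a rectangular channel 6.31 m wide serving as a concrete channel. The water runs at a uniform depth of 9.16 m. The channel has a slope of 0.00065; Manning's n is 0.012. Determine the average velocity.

V = 3.75 m/s

Flow area A = b·y = 6.31 × 9.16 = 57.8 m². Wetted perimeter P = b + 2y = 6.31 + 2×9.16 = 24.63 m.
Hydraulic radius R = A/P = 57.8/24.63 = 2.347 m.
From Manning's equation, V = (1/n) R^(2/3) S^(1/2) = (1/0.012) × 2.347^(2/3) × 0.00065^(1/2) = 3.75 m/s.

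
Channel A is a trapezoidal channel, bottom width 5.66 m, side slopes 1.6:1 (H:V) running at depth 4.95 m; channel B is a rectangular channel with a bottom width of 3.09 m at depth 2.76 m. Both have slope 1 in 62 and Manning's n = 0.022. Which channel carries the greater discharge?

Channel A: With bottom width b = 5.66 m and side slope z = 1.6: A = (b + zy)y = (5.66 + 1.6×4.95)×4.95 = 67.22 m²; P = b + 2y√(1+z²) = 5.66 + 2×4.95×1.887 = 24.34 m. Hydraulic radius R = A/P = 67.22/24.34 = 2.762 m. Q_A = (1/0.022)·67.22·2.762^(2/3)·√0.01613 = 763.9 m³/s.
Channel B: Flow area A = b·y = 3.09 × 2.76 = 8.528 m². Wetted perimeter P = b + 2y = 3.09 + 2×2.76 = 8.61 m. Hydraulic radius R = A/P = 8.528/8.61 = 0.9905 m. Q_B = (1/0.022)·8.528·0.9905^(2/3)·√0.01613 = 48.92 m³/s.
Q_A = 763.9 m³/s vs Q_B = 48.92 m³/s, so channel A carries more.

channel A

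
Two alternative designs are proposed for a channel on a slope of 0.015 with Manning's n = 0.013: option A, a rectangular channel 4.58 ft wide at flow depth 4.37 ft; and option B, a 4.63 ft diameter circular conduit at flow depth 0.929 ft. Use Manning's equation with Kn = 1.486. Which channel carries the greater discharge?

channel A

Channel A: Flow area A = b·y = 4.58 × 4.37 = 20.01 ft². Wetted perimeter P = b + 2y = 4.58 + 2×4.37 = 13.32 ft. Hydraulic radius R = A/P = 20.01/13.32 = 1.503 ft. Q_A = (1.486/0.013)·20.01·1.503^(2/3)·√0.015 = 367.6 ft³/s.
Channel B: For a circular section of diameter D = 4.63 ft at depth y = 0.929 ft, the central angle is θ = 2 arccos(1 − 2y/D) = 1.858 rad. Then A = (D²/8)(θ − sin θ) = 2.408 ft² and P = Dθ/2 = 4.301 ft. Hydraulic radius R = A/P = 2.408/4.301 = 0.56 ft. Q_B = (1.486/0.013)·2.408·0.56^(2/3)·√0.015 = 22.9 ft³/s.
Q_A = 367.6 ft³/s vs Q_B = 22.9 ft³/s, so channel A carries more.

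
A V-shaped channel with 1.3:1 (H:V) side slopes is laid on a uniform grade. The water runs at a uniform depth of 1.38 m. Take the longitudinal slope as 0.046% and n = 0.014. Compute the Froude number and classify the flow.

subcritical

For a triangular section with side slope z = 1.3: A = zy² = 1.3×1.38² = 2.476 m²; P = 2y√(1+z²) = 2×1.38×1.64 = 4.527 m.
Hydraulic radius R = A/P = 2.476/4.527 = 0.5469 m.
V = (1/n) R^(2/3) √S = (1/0.014) × 0.5469^(2/3) × √0.00046 = 1.025 m/s. Hydraulic depth D_h = A/T = 2.476/3.588 = 0.69 m.
Froude number Fr = V/√(g·D_h) = 1.025/√(9.81×0.69) = 0.394, which is less than 1, so the flow is subcritical.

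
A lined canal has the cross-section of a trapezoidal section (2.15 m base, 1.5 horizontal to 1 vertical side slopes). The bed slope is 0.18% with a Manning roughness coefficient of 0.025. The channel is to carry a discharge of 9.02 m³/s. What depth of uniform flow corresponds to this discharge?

Manning's equation rearranged: A R^(2/3) = nQ / (1·√S) = 0.025 × 9.02 / (√0.0018) = 5.315.
Try y = 1.22 m: A R^(2/3) = 3.978 — too small.
Try y = 1.41 m: A R^(2/3) = 5.317 — matches.

y_n = 1.41 m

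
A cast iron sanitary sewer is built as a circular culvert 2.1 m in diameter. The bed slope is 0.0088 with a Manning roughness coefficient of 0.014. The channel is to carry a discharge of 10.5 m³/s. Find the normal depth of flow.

Manning's equation rearranged: A R^(2/3) = nQ / (1·√S) = 0.014 × 10.5 / (√0.0088) = 1.567.
Try y = 1.11 m: A R^(2/3) = 1.237 — short.
Try y = 1.29 m: A R^(2/3) = 1.569 — close enough.

y_n = 1.29 m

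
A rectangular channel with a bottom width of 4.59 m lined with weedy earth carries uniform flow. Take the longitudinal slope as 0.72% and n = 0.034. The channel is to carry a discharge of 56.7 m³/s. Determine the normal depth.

Manning's equation rearranged: A R^(2/3) = nQ / (1·√S) = 0.034 × 56.7 / (√0.0072) = 22.72.
Trying y = 2.68 m: A R^(2/3) = 14.17 — low.
Trying y = 4.63 m: A R^(2/3) = 28.27 — high.
Trying y = 3.88 m: A R^(2/3) = 22.73 — ≈ 22.72.

y_n = 3.88 m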